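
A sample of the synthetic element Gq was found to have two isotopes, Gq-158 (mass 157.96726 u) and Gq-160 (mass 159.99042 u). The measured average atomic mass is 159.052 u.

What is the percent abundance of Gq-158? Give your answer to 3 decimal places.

Let x be the fractional abundance of Gq-158; then Gq-160 has abundance 1 − x.
157.96726·x + 159.99042·(1 − x) = 159.052
(157.96726 − 159.99042)·x = 159.052 − 159.99042
x = -0.93842 / -2.02316 = 0.46384 → 46.384% Gq-158, 53.616% Gq-160.

46.384%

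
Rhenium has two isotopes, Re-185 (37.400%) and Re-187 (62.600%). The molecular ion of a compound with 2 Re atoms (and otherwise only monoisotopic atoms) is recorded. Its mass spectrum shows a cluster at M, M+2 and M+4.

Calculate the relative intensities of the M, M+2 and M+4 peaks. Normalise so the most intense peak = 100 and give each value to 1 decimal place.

29.9 : 100.0 : 83.7

The 2 Re atoms are independent, so intensities follow the terms of (0.37400 + 0.62600)^2.
P(M) = 0.37400^2 = 0.139876
P(M+2) = 2 × 0.37400^1 × 0.62600^1 = 0.468248
P(M+4) = 0.62600^2 = 0.391876
The M+2 peak is largest (0.468248); scaling to 100 gives 29.9 : 100.0 : 83.7.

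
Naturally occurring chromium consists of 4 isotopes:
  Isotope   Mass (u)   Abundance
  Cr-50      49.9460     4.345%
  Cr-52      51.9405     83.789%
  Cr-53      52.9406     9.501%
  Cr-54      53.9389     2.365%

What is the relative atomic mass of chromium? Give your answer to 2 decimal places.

Ar = Σ fᵢ·mᵢ = 0.04345 × 49.9460 + 0.83789 × 51.9405 + 0.09501 × 52.9406 + 0.02365 × 53.9389
= 2.17015 + 43.52043 + 5.02989 + 1.27565 = 51.99612 u

52.00 u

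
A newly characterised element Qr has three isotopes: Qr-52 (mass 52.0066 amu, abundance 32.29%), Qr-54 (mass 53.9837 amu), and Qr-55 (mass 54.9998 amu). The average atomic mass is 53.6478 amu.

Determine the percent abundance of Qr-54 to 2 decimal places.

The remaining 67.71% is split between Qr-54 (fraction x) and Qr-55 (fraction 0.6771 − x).
Substituting: 53.9837x + 54.9998(0.6771 − x) = 36.85486886
(53.9837 − 54.9998)x = -0.38549572  ⇒  x = 0.37939, y = 0.29771
Qr-54: 37.94%, Qr-55: 29.77%.

37.94%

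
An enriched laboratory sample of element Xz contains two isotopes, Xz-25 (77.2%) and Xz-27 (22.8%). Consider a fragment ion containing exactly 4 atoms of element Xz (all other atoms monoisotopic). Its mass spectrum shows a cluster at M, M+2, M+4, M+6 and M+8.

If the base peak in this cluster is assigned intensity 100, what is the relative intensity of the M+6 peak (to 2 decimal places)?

8.72

Term probabilities: M 0.3552, M+2 0.4196, M+4 0.1859, M+6 0.0366, M+8 0.0027. Base peak = M+2.
P(M+2) = C(4,1) × 0.772^3 × 0.228^1 = 4 × 0.46009965 × 0.2280 = 0.419611 (base)
P(M+6) = C(4,3) × 0.772^1 × 0.228^3 = 4 × 0.7720 × 0.01185235 = 0.036600
Relative intensity = 0.036600 / 0.419611 × 100 = 8.72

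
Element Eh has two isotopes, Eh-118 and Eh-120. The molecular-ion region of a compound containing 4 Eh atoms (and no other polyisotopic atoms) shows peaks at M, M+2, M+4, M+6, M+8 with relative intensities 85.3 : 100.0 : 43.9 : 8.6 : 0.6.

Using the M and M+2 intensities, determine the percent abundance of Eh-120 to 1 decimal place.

If p is the fraction of Eh that is Eh-118, then I(M+2)/I(M) = [C(4,1)·p^3·(1−p)] / p^4 = 4·(1−p)/p = 100.0/85.3 = 1.1723
(1−p)/p = 1.1723/4 = 0.2931  ⇒  p = 1/(1 + 0.2931) = 0.7733
Eh-118: 77.3%, Eh-120: 22.7%.

22.7%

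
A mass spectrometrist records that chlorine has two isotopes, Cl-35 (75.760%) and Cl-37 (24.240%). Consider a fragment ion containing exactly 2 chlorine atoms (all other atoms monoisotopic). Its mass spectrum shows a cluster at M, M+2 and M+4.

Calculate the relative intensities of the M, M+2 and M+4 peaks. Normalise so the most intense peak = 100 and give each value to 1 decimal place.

The 2 Cl atoms are independent, so intensities follow the terms of (0.75760 + 0.24240)^2.
P(M) = 0.75760^2 = 0.573958
P(M+2) = 2 × 0.75760^1 × 0.24240^1 = 0.367284
P(M+4) = 0.24240^2 = 0.058758
The M peak is largest (0.573958); scaling to 100 gives 100.0 : 64.0 : 10.2.

100.0 : 64.0 : 10.2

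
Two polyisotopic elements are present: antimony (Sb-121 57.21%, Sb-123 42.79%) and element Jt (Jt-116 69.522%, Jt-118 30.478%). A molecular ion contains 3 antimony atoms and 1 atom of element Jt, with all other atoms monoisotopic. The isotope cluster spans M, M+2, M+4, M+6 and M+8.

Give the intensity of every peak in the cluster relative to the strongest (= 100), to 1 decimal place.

Antimony pattern (n=3): 0.18724742 : 0.42015297 : 0.3142518 : 0.07834781
Element Jt pattern (n=1): 0.69522 : 0.30478
Convolve the two distributions (both contribute in 2-u steps):
  M: 0.18724742×0.69522 = 0.130178
  M+2: 0.18724742×0.30478 + 0.42015297×0.69522 = 0.349168
  M+4: 0.42015297×0.30478 + 0.3142518×0.69522 = 0.346528
  M+6: 0.3142518×0.30478 + 0.07834781×0.69522 = 0.150247
  M+8: 0.07834781×0.30478 = 0.023879
Scale to base peak (0.349168) = 100: 37.3 : 100.0 : 99.2 : 43.0 : 6.8

37.3 : 100.0 : 99.2 : 43.0 : 6.8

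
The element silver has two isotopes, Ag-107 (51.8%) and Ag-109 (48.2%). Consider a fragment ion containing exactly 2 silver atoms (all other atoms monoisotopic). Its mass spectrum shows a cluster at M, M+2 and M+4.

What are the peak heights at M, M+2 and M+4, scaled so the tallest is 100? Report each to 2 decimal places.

53.73 : 100.00 : 46.53

The 2 Ag atoms are independent, so intensities follow the terms of (0.518 + 0.482)^2.
P(M) = 0.518^2 = 0.268324
P(M+2) = 2 × 0.518^1 × 0.482^1 = 0.499352
P(M+4) = 0.482^2 = 0.232324
The M+2 peak is largest (0.499352); scaling to 100 gives 53.73 : 100.00 : 46.53.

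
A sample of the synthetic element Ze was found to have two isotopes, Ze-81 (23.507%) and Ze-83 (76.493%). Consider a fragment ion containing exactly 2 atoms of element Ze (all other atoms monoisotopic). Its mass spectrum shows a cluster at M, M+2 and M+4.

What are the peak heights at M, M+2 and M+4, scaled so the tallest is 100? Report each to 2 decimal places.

9.44 : 61.46 : 100.00

Expanding (0.23507 + 0.76493)^2:
P(M) = 0.23507^2 = 0.055258
P(M+2) = 2 × 0.23507^1 × 0.76493^1 = 0.359624
P(M+4) = 0.76493^2 = 0.585118
The M+4 peak is largest (0.585118); scaling to 100 gives 9.44 : 61.46 : 100.00.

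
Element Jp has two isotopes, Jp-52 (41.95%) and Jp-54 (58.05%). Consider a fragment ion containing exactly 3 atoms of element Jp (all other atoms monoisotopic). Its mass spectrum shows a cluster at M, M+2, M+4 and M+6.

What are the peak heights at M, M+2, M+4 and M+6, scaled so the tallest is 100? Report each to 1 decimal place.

17.4 : 72.3 : 100.0 : 46.1

Each Jp atom is independently Jp-52 (p = 0.4195) or Jp-54 (q = 0.5805); the cluster is the binomial expansion (p + q)^3.
P(M) = 0.4195^3 = 0.073824
P(M+2) = 3 × 0.4195^2 × 0.5805^1 = 0.306470
P(M+4) = 3 × 0.4195^1 × 0.5805^2 = 0.424090
P(M+6) = 0.5805^3 = 0.195617
The M+4 peak is largest (0.424090); scaling to 100 gives 17.4 : 72.3 : 100.0 : 46.1.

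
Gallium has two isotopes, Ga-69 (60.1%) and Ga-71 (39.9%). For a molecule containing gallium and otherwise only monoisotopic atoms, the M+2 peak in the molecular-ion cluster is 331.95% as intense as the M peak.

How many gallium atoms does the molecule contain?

5

With n Ga atoms, P(M+2)/P(M) = C(n,1)·p^(n−1)q / p^n = n·q/p = n · 0.399/0.601.
n = 3.3195 × 0.601/0.399 = 5.00 ≈ 5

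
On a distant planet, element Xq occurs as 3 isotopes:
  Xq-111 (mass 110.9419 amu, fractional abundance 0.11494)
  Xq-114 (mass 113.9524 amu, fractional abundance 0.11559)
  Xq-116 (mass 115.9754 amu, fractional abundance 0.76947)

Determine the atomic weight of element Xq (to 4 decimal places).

The abundance-weighted mean is 0.11494 × 110.9419 + 0.11559 × 113.9524 + 0.76947 × 115.9754
= 12.75166 + 13.17176 + 89.23959 = 115.16301 amu

115.1630 amu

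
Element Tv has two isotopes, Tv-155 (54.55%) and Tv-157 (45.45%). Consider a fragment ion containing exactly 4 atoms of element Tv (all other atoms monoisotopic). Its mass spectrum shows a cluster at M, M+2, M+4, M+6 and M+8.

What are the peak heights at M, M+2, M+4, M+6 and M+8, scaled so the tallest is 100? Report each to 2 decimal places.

24.01 : 80.01 : 100.00 : 55.55 : 11.57

Each Tv atom is independently Tv-155 (p = 0.5455) or Tv-157 (q = 0.4545); the cluster is the binomial expansion (p + q)^4.
P(M) = 0.5455^4 = 0.088548
P(M+2) = 4 × 0.5455^3 × 0.4545^1 = 0.295106
P(M+4) = 6 × 0.5455^2 × 0.4545^2 = 0.368815
P(M+6) = 4 × 0.5455^1 × 0.4545^3 = 0.204860
P(M+8) = 0.4545^4 = 0.042671
The M+4 peak is largest (0.368815); scaling to 100 gives 24.01 : 80.01 : 100.00 : 55.55 : 11.57.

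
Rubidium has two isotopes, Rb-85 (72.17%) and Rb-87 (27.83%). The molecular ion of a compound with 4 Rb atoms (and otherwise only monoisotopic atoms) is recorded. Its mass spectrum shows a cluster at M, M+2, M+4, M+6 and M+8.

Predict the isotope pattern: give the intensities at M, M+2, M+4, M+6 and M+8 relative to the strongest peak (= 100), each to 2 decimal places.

64.83 : 100.00 : 57.84 : 14.87 : 1.43

Expanding (0.7217 + 0.2783)^4:
P(M) = 0.7217^4 = 0.271286
P(M+2) = 4 × 0.7217^3 × 0.2783^1 = 0.418450
P(M+4) = 6 × 0.7217^2 × 0.2783^2 = 0.242042
P(M+6) = 4 × 0.7217^1 × 0.2783^3 = 0.062224
P(M+8) = 0.2783^4 = 0.005999
The M+2 peak is largest (0.418450); scaling to 100 gives 64.83 : 100.00 : 57.84 : 14.87 : 1.43.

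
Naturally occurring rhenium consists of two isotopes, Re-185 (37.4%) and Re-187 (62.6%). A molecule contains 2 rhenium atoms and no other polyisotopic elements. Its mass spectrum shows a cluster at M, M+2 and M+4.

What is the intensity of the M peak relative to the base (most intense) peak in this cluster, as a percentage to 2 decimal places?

29.87%

Term probabilities: M 0.1399, M+2 0.4682, M+4 0.3919. Base peak = M+2.
P(M+2) = C(2,1) × 0.374^1 × 0.626^1 = 2 × 0.3740 × 0.6260 = 0.468248 (base)
P(M) = C(2,0) × 0.374^2 × 0.626^0 = 1 × 0.139876 × 1.0000 = 0.139876
Relative intensity = 0.139876 / 0.468248 × 100 = 29.87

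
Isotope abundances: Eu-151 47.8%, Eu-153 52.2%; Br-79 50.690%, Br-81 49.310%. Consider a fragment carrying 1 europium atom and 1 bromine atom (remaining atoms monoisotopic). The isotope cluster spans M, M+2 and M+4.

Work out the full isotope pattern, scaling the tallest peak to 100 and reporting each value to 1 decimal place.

Europium pattern (n=1): 0.4780 : 0.5220
Bromine pattern (n=1): 0.5069 : 0.4931
Convolve the two distributions (both contribute in 2-u steps):
  M: 0.4780×0.5069 = 0.242298
  M+2: 0.4780×0.4931 + 0.5220×0.5069 = 0.500304
  M+4: 0.5220×0.4931 = 0.257398
Scale to base peak (0.500304) = 100: 48.4 : 100.0 : 51.4

48.4 : 100.0 : 51.4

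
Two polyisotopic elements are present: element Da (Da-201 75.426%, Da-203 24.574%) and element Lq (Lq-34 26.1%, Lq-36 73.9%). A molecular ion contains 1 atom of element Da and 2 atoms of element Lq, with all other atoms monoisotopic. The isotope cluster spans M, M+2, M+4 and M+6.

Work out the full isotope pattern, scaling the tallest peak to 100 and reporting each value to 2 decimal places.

10.14 : 60.73 : 100.00 : 26.49

Element Da pattern (n=1): 0.75426 : 0.24574
Element Lq pattern (n=2): 0.068121 : 0.385758 : 0.546121
Convolve the two distributions (both contribute in 2-u steps):
  M: 0.75426×0.068121 = 0.051381
  M+2: 0.75426×0.385758 + 0.24574×0.068121 = 0.307702
  M+4: 0.75426×0.546121 + 0.24574×0.385758 = 0.506713
  M+6: 0.24574×0.546121 = 0.134204
Scale to base peak (0.506713) = 100: 10.14 : 60.73 : 100.00 : 26.49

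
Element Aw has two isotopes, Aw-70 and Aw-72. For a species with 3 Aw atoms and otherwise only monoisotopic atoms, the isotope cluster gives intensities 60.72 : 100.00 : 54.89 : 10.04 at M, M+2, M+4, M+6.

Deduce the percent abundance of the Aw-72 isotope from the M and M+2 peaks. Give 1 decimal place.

35.4%

Let p = fractional abundance of Aw-70. I(M+2)/I(M) = [C(3,1)·p^2·(1−p)] / p^3 = 3·(1−p)/p = 100.00/60.72 = 1.6469
(1−p)/p = 1.6469/3 = 0.5490  ⇒  p = 1/(1 + 0.5490) = 0.6456
Aw-70: 64.6%, Aw-72: 35.4%.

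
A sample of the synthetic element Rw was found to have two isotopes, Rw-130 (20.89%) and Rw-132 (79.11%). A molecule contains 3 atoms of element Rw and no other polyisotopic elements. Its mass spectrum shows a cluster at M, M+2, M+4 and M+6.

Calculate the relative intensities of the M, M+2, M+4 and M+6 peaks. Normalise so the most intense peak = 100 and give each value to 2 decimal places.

Each Rw atom is independently Rw-130 (p = 0.2089) or Rw-132 (q = 0.7911); the cluster is the binomial expansion (p + q)^3.
P(M) = 0.2089^3 = 0.009116
P(M+2) = 3 × 0.2089^2 × 0.7911^1 = 0.103569
P(M+4) = 3 × 0.2089^1 × 0.7911^2 = 0.392213
P(M+6) = 0.7911^3 = 0.495101
The M+6 peak is largest (0.495101); scaling to 100 gives 1.84 : 20.92 : 79.22 : 100.00.

1.84 : 20.92 : 79.22 : 100.00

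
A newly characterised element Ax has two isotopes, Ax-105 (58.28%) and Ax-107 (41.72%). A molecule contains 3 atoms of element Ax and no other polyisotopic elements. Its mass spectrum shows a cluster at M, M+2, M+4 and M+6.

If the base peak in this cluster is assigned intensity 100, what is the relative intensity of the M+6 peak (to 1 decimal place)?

Term probabilities: M 0.1980, M+2 0.4251, M+4 0.3043, M+6 0.0726. Base peak = M+2.
P(M+2) = C(3,1) × 0.5828^2 × 0.4172^1 = 3 × 0.33965584 × 0.4172 = 0.425113 (base)
P(M+6) = C(3,3) × 0.5828^0 × 0.4172^3 = 1 × 1.0000 × 0.0726161 = 0.072616
Relative intensity = 0.072616 / 0.425113 × 100 = 17.1

17.1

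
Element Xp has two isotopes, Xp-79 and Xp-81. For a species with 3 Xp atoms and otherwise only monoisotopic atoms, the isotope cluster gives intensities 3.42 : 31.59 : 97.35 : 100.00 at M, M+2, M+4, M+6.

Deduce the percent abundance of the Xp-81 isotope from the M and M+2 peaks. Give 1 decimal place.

Let p = fractional abundance of Xp-79. I(M+2)/I(M) = [C(3,1)·p^2·(1−p)] / p^3 = 3·(1−p)/p = 31.59/3.42 = 9.2368
(1−p)/p = 9.2368/3 = 3.0789  ⇒  p = 1/(1 + 3.0789) = 0.2452
Xp-79: 24.5%, Xp-81: 75.5%.

75.5%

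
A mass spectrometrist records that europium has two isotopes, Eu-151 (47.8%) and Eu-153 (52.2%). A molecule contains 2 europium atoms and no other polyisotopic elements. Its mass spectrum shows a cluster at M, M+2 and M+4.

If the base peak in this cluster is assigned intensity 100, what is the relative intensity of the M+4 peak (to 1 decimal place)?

Term probabilities: M 0.2285, M+2 0.4990, M+4 0.2725. Base peak = M+2.
P(M+2) = C(2,1) × 0.478^1 × 0.522^1 = 2 × 0.4780 × 0.5220 = 0.499032 (base)
P(M+4) = C(2,2) × 0.478^0 × 0.522^2 = 1 × 1.0000 × 0.272484 = 0.272484
Relative intensity = 0.272484 / 0.499032 × 100 = 54.6

54.6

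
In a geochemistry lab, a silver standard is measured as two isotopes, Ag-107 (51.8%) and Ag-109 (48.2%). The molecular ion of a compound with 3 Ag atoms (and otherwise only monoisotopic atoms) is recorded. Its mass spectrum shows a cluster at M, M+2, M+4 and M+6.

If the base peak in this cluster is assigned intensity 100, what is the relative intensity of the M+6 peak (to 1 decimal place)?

(0.518 + 0.482)^3 gives M 0.1390, M+2 0.3880, M+4 0.3610, M+6 0.1120; the largest is M+2.
P(M+2) = C(3,1) × 0.518^2 × 0.482^1 = 3 × 0.268324 × 0.4820 = 0.387997 (base)
P(M+6) = C(3,3) × 0.518^0 × 0.482^3 = 1 × 1.0000 × 0.11198017 = 0.111980
Relative intensity = 0.111980 / 0.387997 × 100 = 28.9

28.9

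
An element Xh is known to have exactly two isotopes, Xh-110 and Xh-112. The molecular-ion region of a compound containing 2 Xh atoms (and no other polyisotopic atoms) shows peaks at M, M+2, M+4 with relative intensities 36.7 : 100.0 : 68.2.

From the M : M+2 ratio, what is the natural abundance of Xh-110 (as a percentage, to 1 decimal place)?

42.3%

Let p = fractional abundance of Xh-110. I(M+2)/I(M) = [C(2,1)·p^1·(1−p)] / p^2 = 2·(1−p)/p = 100.0/36.7 = 2.7248
(1−p)/p = 2.7248/2 = 1.3624  ⇒  p = 1/(1 + 1.3624) = 0.4233
Xh-110: 42.3%, Xh-112: 57.7%.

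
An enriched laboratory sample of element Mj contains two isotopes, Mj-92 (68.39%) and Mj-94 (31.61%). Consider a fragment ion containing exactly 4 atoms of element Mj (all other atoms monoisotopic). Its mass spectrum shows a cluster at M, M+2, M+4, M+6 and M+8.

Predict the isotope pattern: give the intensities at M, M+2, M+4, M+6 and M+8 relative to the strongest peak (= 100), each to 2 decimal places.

Expanding (0.6839 + 0.3161)^4:
P(M) = 0.6839^4 = 0.218761
P(M+2) = 4 × 0.6839^3 × 0.3161^1 = 0.404448
P(M+4) = 6 × 0.6839^2 × 0.3161^2 = 0.280405
P(M+6) = 4 × 0.6839^1 × 0.3161^3 = 0.086402
P(M+8) = 0.3161^4 = 0.009984
The M+2 peak is largest (0.404448); scaling to 100 gives 54.09 : 100.00 : 69.33 : 21.36 : 2.47.

54.09 : 100.00 : 69.33 : 21.36 : 2.47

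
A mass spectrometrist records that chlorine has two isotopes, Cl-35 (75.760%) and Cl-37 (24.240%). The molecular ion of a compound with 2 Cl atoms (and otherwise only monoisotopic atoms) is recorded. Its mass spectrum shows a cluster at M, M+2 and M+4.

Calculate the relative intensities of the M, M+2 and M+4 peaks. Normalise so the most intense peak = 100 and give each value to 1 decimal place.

Each Cl atom is independently Cl-35 (p = 0.75760) or Cl-37 (q = 0.24240); the cluster is the binomial expansion (p + q)^2.
P(M) = 0.75760^2 = 0.573958
P(M+2) = 2 × 0.75760^1 × 0.24240^1 = 0.367284
P(M+4) = 0.24240^2 = 0.058758
The M peak is largest (0.573958); scaling to 100 gives 100.0 : 64.0 : 10.2.

100.0 : 64.0 : 10.2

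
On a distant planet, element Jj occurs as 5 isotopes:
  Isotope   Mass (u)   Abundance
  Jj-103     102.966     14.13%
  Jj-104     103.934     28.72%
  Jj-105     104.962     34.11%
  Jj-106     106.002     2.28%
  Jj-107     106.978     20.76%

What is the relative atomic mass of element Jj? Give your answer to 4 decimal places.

104.8270 u

Average mass = Σ (abundance × isotope mass) = 0.1413 × 102.966 + 0.2872 × 103.934 + 0.3411 × 104.962 + 0.0228 × 106.002 + 0.2076 × 106.978
= 14.54910 + 29.84984 + 35.80254 + 2.41685 + 22.20863 = 104.82696 u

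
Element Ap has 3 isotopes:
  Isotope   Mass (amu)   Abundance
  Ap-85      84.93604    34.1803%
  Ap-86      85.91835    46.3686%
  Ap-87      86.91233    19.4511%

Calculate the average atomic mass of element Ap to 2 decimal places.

Average mass = Σ (abundance × isotope mass) = 0.341803 × 84.93604 + 0.463686 × 85.91835 + 0.194511 × 86.91233
= 29.031393 + 39.839136 + 16.905404 = 85.775933 amu

85.78 amu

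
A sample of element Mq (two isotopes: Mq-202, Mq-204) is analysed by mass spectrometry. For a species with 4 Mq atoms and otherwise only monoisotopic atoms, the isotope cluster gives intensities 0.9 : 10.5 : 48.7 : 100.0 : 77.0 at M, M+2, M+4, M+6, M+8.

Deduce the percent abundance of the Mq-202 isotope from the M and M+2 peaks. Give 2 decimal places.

If p is the fraction of Mq that is Mq-202, then I(M+2)/I(M) = [C(4,1)·p^3·(1−p)] / p^4 = 4·(1−p)/p = 10.5/0.9 = 11.6667
(1−p)/p = 11.6667/4 = 2.9167  ⇒  p = 1/(1 + 2.9167) = 0.2553
Mq-202: 25.53%, Mq-204: 74.47%.

25.53%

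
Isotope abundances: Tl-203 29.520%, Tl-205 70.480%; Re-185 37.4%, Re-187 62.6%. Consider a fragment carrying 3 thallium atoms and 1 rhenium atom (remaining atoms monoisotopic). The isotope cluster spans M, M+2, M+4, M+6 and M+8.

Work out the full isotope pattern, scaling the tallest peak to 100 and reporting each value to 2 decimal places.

2.37 : 20.92 : 68.88 : 100.00 : 53.94

Thallium pattern (n=3): 0.02572463 : 0.18425524 : 0.43991564 : 0.35010449
Rhenium pattern (n=1): 0.3740 : 0.6260
Convolve the two distributions (both contribute in 2-u steps):
  M: 0.02572463×0.3740 = 0.009621
  M+2: 0.02572463×0.6260 + 0.18425524×0.3740 = 0.085015
  M+4: 0.18425524×0.6260 + 0.43991564×0.3740 = 0.279872
  M+6: 0.43991564×0.6260 + 0.35010449×0.3740 = 0.406326
  M+8: 0.35010449×0.6260 = 0.219165
Scale to base peak (0.406326) = 100: 2.37 : 20.92 : 68.88 : 100.00 : 53.94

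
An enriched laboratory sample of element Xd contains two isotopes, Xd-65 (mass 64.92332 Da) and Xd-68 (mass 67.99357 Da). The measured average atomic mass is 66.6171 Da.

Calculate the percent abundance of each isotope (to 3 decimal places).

Xd-65: 44.833%, Xd-68: 55.167%

Writing the weighted mean with unknown fraction x of Xd-65:
64.92332·x + 67.99357·(1 − x) = 66.6171
(64.92332 − 67.99357)·x = 66.6171 − 67.99357
x = -1.37647 / -3.07025 = 0.44833 → 44.833% Xd-65, 55.167% Xd-68.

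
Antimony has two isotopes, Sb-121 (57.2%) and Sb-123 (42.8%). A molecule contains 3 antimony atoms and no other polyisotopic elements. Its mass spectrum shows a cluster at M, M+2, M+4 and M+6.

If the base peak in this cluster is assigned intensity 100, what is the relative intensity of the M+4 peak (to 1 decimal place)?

74.8

Term probabilities: M 0.1871, M+2 0.4201, M+4 0.3143, M+6 0.0784. Base peak = M+2.
P(M+2) = C(3,1) × 0.572^2 × 0.428^1 = 3 × 0.327184 × 0.4280 = 0.420104 (base)
P(M+4) = C(3,2) × 0.572^1 × 0.428^2 = 3 × 0.5720 × 0.183184 = 0.314344
Relative intensity = 0.314344 / 0.420104 × 100 = 74.8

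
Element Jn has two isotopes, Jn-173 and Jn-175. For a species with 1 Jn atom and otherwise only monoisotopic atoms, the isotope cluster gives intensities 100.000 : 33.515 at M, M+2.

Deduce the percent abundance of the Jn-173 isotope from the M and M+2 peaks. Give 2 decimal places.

If p is the fraction of Jn that is Jn-173, then I(M+2)/I(M) = [C(1,1)·p^0·(1−p)] / p^1 = 1·(1−p)/p = 33.515/100.000 = 0.3352
(1−p)/p = 0.3352/1 = 0.3352  ⇒  p = 1/(1 + 0.3352) = 0.7490
Jn-173: 74.90%, Jn-175: 25.10%.

74.90%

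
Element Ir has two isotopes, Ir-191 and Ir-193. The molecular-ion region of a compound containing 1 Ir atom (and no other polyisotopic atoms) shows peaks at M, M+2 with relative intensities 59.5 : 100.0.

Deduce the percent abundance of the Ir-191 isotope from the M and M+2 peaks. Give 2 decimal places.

Let p = fractional abundance of Ir-191. I(M+2)/I(M) = [C(1,1)·p^0·(1−p)] / p^1 = 1·(1−p)/p = 100.0/59.5 = 1.6807
(1−p)/p = 1.6807/1 = 1.6807  ⇒  p = 1/(1 + 1.6807) = 0.3730
Ir-191: 37.30%, Ir-193: 62.70%.

37.30%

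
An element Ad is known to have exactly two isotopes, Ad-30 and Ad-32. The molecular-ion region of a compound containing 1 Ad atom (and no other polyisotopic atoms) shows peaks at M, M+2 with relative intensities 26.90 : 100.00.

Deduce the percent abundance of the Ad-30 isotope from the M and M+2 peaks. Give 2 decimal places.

21.20%

Let p = fractional abundance of Ad-30. I(M+2)/I(M) = [C(1,1)·p^0·(1−p)] / p^1 = 1·(1−p)/p = 100.00/26.90 = 3.7175
(1−p)/p = 3.7175/1 = 3.7175  ⇒  p = 1/(1 + 3.7175) = 0.2120
Ad-30: 21.20%, Ad-32: 78.80%.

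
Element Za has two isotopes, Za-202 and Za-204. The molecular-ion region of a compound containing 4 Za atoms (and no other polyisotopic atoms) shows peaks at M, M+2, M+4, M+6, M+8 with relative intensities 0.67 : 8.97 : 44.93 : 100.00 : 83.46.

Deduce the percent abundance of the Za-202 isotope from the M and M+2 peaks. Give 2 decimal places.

Write p for the Za-202 fraction. I(M+2)/I(M) = [C(4,1)·p^3·(1−p)] / p^4 = 4·(1−p)/p = 8.97/0.67 = 13.3881
(1−p)/p = 13.3881/4 = 3.3470  ⇒  p = 1/(1 + 3.3470) = 0.2300
Za-202: 23.00%, Za-204: 77.00%.

23.00%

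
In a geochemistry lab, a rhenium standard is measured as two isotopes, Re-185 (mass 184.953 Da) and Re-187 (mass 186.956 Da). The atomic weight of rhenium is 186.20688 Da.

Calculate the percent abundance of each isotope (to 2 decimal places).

Re-185: 37.40%, Re-187: 62.60%

Let x be the fractional abundance of Re-185; then Re-187 has abundance 1 − x.
184.953·x + 186.956·(1 − x) = 186.20688
(184.953 − 186.956)·x = 186.20688 − 186.956
x = -0.74912 / -2.003 = 0.37400 → 37.40% Re-185, 62.60% Re-187.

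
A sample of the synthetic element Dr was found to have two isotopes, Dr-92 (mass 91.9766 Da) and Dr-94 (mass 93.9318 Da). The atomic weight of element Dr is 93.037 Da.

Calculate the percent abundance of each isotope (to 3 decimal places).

With x = fraction of Dr-92 (so Dr-94 is 1 − x):
91.9766·x + 93.9318·(1 − x) = 93.037
(91.9766 − 93.9318)·x = 93.037 − 93.9318
x = -0.8948 / -1.9552 = 0.45765 → 45.765% Dr-92, 54.235% Dr-94.

Dr-92: 45.765%, Dr-94: 54.235%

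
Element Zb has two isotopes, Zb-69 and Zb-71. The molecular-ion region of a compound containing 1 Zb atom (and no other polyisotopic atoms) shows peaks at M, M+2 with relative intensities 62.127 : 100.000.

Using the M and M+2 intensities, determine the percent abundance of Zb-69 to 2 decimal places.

38.32%

If p is the fraction of Zb that is Zb-69, then I(M+2)/I(M) = [C(1,1)·p^0·(1−p)] / p^1 = 1·(1−p)/p = 100.000/62.127 = 1.6096
(1−p)/p = 1.6096/1 = 1.6096  ⇒  p = 1/(1 + 1.6096) = 0.3832
Zb-69: 38.32%, Zb-71: 61.68%.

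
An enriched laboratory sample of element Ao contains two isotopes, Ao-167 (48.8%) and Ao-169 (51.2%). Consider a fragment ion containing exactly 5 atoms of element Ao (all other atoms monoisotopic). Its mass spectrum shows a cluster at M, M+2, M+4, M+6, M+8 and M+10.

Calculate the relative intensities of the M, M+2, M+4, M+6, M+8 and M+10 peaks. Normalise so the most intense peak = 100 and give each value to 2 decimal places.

Expanding (0.488 + 0.512)^5:
P(M) = 0.488^5 = 0.027676
P(M+2) = 5 × 0.488^4 × 0.512^1 = 0.145184
P(M+4) = 10 × 0.488^3 × 0.512^2 = 0.304649
P(M+6) = 10 × 0.488^2 × 0.512^3 = 0.319631
P(M+8) = 5 × 0.488^1 × 0.512^4 = 0.167676
P(M+10) = 0.512^5 = 0.035184
The M+6 peak is largest (0.319631); scaling to 100 gives 8.66 : 45.42 : 95.31 : 100.00 : 52.46 : 11.01.

8.66 : 45.42 : 95.31 : 100.00 : 52.46 : 11.01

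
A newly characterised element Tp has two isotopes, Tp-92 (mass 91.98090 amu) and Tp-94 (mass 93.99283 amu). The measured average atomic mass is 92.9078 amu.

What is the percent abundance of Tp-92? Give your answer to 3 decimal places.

With x = fraction of Tp-92 (so Tp-94 is 1 − x):
91.98090·x + 93.99283·(1 − x) = 92.9078
(91.98090 − 93.99283)·x = 92.9078 − 93.99283
x = -1.08503 / -2.01193 = 0.53930 → 53.930% Tp-92, 46.070% Tp-94.

53.930%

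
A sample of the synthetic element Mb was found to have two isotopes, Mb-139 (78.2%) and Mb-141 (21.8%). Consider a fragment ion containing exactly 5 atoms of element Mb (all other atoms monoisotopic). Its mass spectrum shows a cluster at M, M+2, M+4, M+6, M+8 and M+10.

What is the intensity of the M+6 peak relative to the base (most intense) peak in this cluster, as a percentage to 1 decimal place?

Term probabilities: M 0.2924, M+2 0.4076, M+4 0.2273, M+6 0.0634, M+8 0.0088, M+10 0.0005. Base peak = M+2.
P(M+2) = C(5,1) × 0.782^4 × 0.218^1 = 5 × 0.3739616 × 0.2180 = 0.407618 (base)
P(M+6) = C(5,3) × 0.782^2 × 0.218^3 = 10 × 0.611524 × 0.01036023 = 0.063355
Relative intensity = 0.063355 / 0.407618 × 100 = 15.5

15.5%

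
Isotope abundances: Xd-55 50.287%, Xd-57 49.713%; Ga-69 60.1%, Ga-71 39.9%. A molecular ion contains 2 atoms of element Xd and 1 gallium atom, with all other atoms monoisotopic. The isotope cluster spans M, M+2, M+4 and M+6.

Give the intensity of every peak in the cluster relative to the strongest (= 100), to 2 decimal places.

37.86 : 100.00 : 86.70 : 24.57

Element Xd pattern (n=2): 0.25287824 : 0.49998353 : 0.24713824
Gallium pattern (n=1): 0.6010 : 0.3990
Convolve the two distributions (both contribute in 2-u steps):
  M: 0.25287824×0.6010 = 0.151980
  M+2: 0.25287824×0.3990 + 0.49998353×0.6010 = 0.401389
  M+4: 0.49998353×0.3990 + 0.24713824×0.6010 = 0.348024
  M+6: 0.24713824×0.3990 = 0.098608
Scale to base peak (0.401389) = 100: 37.86 : 100.00 : 86.70 : 24.57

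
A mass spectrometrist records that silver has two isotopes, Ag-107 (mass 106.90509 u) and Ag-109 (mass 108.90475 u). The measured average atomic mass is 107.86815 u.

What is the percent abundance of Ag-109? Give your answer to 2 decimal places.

Writing the weighted mean with unknown fraction x of Ag-107:
106.90509·x + 108.90475·(1 − x) = 107.86815
(106.90509 − 108.90475)·x = 107.86815 − 108.90475
x = -1.03660 / -1.99966 = 0.51839 → 51.84% Ag-107, 48.16% Ag-109.

48.16%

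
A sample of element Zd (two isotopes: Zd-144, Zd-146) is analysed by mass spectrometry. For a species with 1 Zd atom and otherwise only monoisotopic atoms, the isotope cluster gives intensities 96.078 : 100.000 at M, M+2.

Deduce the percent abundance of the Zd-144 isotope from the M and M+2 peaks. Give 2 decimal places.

49.00%

Let p = fractional abundance of Zd-144. I(M+2)/I(M) = [C(1,1)·p^0·(1−p)] / p^1 = 1·(1−p)/p = 100.000/96.078 = 1.0408
(1−p)/p = 1.0408/1 = 1.0408  ⇒  p = 1/(1 + 1.0408) = 0.4900
Zd-144: 49.00%, Zd-146: 51.00%.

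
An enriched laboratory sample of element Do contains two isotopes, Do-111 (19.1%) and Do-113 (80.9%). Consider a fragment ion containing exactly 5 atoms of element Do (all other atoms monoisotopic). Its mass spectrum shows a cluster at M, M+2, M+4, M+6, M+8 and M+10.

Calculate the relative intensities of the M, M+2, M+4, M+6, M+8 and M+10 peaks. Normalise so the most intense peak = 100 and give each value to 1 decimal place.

0.1 : 1.3 : 11.1 : 47.2 : 100.0 : 84.7

Each Do atom is independently Do-111 (p = 0.191) or Do-113 (q = 0.809); the cluster is the binomial expansion (p + q)^5.
P(M) = 0.191^5 = 0.000254
P(M+2) = 5 × 0.191^4 × 0.809^1 = 0.005383
P(M+4) = 10 × 0.191^3 × 0.809^2 = 0.045603
P(M+6) = 10 × 0.191^2 × 0.809^3 = 0.193158
P(M+8) = 5 × 0.191^1 × 0.809^4 = 0.409070
P(M+10) = 0.809^5 = 0.346531
The M+8 peak is largest (0.409070); scaling to 100 gives 0.1 : 1.3 : 11.1 : 47.2 : 100.0 : 84.7.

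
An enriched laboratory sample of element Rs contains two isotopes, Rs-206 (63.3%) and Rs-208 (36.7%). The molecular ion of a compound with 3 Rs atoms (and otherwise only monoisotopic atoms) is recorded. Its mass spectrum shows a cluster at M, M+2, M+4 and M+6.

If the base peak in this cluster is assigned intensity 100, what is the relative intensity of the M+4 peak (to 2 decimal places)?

Term probabilities: M 0.2536, M+2 0.4412, M+4 0.2558, M+6 0.0494. Base peak = M+2.
P(M+2) = C(3,1) × 0.633^2 × 0.367^1 = 3 × 0.400689 × 0.3670 = 0.441159 (base)
P(M+4) = C(3,2) × 0.633^1 × 0.367^2 = 3 × 0.6330 × 0.134689 = 0.255774
Relative intensity = 0.255774 / 0.441159 × 100 = 57.98

57.98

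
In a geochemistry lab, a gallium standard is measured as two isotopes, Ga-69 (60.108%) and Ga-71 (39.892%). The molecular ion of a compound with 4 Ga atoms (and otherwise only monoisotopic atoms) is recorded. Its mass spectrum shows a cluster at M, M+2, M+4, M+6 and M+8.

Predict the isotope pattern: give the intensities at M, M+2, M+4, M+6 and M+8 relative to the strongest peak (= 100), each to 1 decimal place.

37.7 : 100.0 : 99.6 : 44.0 : 7.3

The 4 Ga atoms are independent, so intensities follow the terms of (0.60108 + 0.39892)^4.
P(M) = 0.60108^4 = 0.130536
P(M+2) = 4 × 0.60108^3 × 0.39892^1 = 0.346531
P(M+4) = 6 × 0.60108^2 × 0.39892^2 = 0.344975
P(M+6) = 4 × 0.60108^1 × 0.39892^3 = 0.152633
P(M+8) = 0.39892^4 = 0.025325
The M+2 peak is largest (0.346531); scaling to 100 gives 37.7 : 100.0 : 99.6 : 44.0 : 7.3.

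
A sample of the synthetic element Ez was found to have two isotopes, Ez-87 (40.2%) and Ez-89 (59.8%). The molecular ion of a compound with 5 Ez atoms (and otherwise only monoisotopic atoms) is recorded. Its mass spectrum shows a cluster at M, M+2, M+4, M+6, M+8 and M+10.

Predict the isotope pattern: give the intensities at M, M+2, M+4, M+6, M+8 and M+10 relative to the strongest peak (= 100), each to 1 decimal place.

3.0 : 22.6 : 67.2 : 100.0 : 74.4 : 22.1

The 5 Ez atoms are independent, so intensities follow the terms of (0.402 + 0.598)^5.
P(M) = 0.402^5 = 0.010499
P(M+2) = 5 × 0.402^4 × 0.598^1 = 0.078086
P(M+4) = 10 × 0.402^3 × 0.598^2 = 0.232317
P(M+6) = 10 × 0.402^2 × 0.598^3 = 0.345586
P(M+8) = 5 × 0.402^1 × 0.598^4 = 0.257040
P(M+10) = 0.598^5 = 0.076473
The M+6 peak is largest (0.345586); scaling to 100 gives 3.0 : 22.6 : 67.2 : 100.0 : 74.4 : 22.1.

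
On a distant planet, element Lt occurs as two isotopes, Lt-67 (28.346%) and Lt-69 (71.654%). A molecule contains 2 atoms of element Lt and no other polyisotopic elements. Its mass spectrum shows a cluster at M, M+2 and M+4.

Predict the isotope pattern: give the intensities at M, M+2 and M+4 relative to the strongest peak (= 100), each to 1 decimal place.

Expanding (0.28346 + 0.71654)^2:
P(M) = 0.28346^2 = 0.080350
P(M+2) = 2 × 0.28346^1 × 0.71654^1 = 0.406221
P(M+4) = 0.71654^2 = 0.513430
The M+4 peak is largest (0.513430); scaling to 100 gives 15.6 : 79.1 : 100.0.

15.6 : 79.1 : 100.0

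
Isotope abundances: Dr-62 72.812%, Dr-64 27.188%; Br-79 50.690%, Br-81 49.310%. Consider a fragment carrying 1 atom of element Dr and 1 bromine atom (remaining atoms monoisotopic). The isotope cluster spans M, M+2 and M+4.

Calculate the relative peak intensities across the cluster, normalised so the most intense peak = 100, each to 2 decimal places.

74.28 : 100.00 : 26.98

Element Dr pattern (n=1): 0.72812 : 0.27188
Bromine pattern (n=1): 0.5069 : 0.4931
Convolve the two distributions (both contribute in 2-u steps):
  M: 0.72812×0.5069 = 0.369084
  M+2: 0.72812×0.4931 + 0.27188×0.5069 = 0.496852
  M+4: 0.27188×0.4931 = 0.134064
Scale to base peak (0.496852) = 100: 74.28 : 100.00 : 26.98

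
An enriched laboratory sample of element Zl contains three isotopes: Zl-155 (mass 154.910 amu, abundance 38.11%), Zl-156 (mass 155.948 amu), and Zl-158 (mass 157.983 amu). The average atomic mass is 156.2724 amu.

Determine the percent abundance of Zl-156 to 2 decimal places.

26.51%

Let x and y be the fractions of Zl-156 and Zl-158. Then x + y = 1 − 0.3811 = 0.6189 and 155.948x + 157.983y = 156.2724 − 0.3811×154.910 = 97.236199.
Substituting: 155.948x + 157.983(0.6189 − x) = 97.236199
(155.948 − 157.983)x = -0.5394797  ⇒  x = 0.26510, y = 0.35380
Zl-156: 26.51%, Zl-158: 35.38%.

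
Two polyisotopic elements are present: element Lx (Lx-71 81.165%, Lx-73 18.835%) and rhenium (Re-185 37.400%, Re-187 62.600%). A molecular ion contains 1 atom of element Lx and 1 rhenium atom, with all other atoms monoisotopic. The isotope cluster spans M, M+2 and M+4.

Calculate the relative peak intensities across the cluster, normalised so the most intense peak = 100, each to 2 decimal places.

52.47 : 100.00 : 20.38

Element Lx pattern (n=1): 0.81165 : 0.18835
Rhenium pattern (n=1): 0.3740 : 0.6260
Convolve the two distributions (both contribute in 2-u steps):
  M: 0.81165×0.3740 = 0.303557
  M+2: 0.81165×0.6260 + 0.18835×0.3740 = 0.578536
  M+4: 0.18835×0.6260 = 0.117907
Scale to base peak (0.578536) = 100: 52.47 : 100.00 : 20.38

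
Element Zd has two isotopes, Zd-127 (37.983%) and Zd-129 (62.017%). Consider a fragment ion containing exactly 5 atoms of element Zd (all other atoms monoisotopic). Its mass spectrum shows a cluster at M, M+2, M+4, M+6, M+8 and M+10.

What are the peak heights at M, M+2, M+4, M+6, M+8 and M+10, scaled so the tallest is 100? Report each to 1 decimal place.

Each Zd atom is independently Zd-127 (p = 0.37983) or Zd-129 (q = 0.62017); the cluster is the binomial expansion (p + q)^5.
P(M) = 0.37983^5 = 0.007906
P(M+2) = 5 × 0.37983^4 × 0.62017^1 = 0.064541
P(M+4) = 10 × 0.37983^3 × 0.62017^2 = 0.210761
P(M+6) = 10 × 0.37983^2 × 0.62017^3 = 0.344121
P(M+8) = 5 × 0.37983^1 × 0.62017^4 = 0.280933
P(M+10) = 0.62017^5 = 0.091739
The M+6 peak is largest (0.344121); scaling to 100 gives 2.3 : 18.8 : 61.2 : 100.0 : 81.6 : 26.7.

2.3 : 18.8 : 61.2 : 100.0 : 81.6 : 26.7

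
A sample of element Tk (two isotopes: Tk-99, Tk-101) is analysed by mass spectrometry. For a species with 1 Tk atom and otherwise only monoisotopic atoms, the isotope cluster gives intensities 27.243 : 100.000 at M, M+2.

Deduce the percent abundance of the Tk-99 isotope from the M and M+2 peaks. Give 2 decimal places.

21.41%

Write p for the Tk-99 fraction. I(M+2)/I(M) = [C(1,1)·p^0·(1−p)] / p^1 = 1·(1−p)/p = 100.000/27.243 = 3.6707
(1−p)/p = 3.6707/1 = 3.6707  ⇒  p = 1/(1 + 3.6707) = 0.2141
Tk-99: 21.41%, Tk-101: 78.59%.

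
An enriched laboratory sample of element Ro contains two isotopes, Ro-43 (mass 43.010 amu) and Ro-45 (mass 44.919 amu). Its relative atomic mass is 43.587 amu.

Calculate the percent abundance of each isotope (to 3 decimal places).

With x = fraction of Ro-43 (so Ro-45 is 1 − x):
43.010·x + 44.919·(1 − x) = 43.587
(43.010 − 44.919)·x = 43.587 − 44.919
x = -1.332 / -1.909 = 0.69775 → 69.775% Ro-43, 30.225% Ro-45.

Ro-43: 69.775%, Ro-45: 30.225%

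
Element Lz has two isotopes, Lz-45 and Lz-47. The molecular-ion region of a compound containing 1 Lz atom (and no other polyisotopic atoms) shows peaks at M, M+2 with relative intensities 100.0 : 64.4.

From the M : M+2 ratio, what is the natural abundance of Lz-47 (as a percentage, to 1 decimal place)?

If p is the fraction of Lz that is Lz-45, then I(M+2)/I(M) = [C(1,1)·p^0·(1−p)] / p^1 = 1·(1−p)/p = 64.4/100.0 = 0.6440
(1−p)/p = 0.6440/1 = 0.6440  ⇒  p = 1/(1 + 0.6440) = 0.6083
Lz-45: 60.8%, Lz-47: 39.2%.

39.2%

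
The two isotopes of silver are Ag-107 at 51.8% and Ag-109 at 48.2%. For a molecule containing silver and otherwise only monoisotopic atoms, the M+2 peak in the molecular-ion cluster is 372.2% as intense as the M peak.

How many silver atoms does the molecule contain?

4

With n Ag atoms, P(M+2)/P(M) = C(n,1)·p^(n−1)q / p^n = n·q/p = n · 0.482/0.518.
n = 3.722 × 0.518/0.482 = 4.00 ≈ 4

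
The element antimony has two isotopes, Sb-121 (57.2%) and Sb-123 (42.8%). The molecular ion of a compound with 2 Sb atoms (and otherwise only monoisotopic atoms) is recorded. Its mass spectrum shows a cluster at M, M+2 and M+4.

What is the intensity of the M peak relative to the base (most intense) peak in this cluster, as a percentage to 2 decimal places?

Term probabilities: M 0.3272, M+2 0.4896, M+4 0.1832. Base peak = M+2.
P(M+2) = C(2,1) × 0.572^1 × 0.428^1 = 2 × 0.5720 × 0.4280 = 0.489632 (base)
P(M) = C(2,0) × 0.572^2 × 0.428^0 = 1 × 0.327184 × 1.0000 = 0.327184
Relative intensity = 0.327184 / 0.489632 × 100 = 66.82

66.82%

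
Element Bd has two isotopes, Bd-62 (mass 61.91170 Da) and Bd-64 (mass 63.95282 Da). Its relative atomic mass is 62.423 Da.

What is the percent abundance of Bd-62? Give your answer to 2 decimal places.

Writing the weighted mean with unknown fraction x of Bd-62:
61.91170·x + 63.95282·(1 − x) = 62.423
(61.91170 − 63.95282)·x = 62.423 − 63.95282
x = -1.52982 / -2.04112 = 0.74950 → 74.95% Bd-62, 25.05% Bd-64.

74.95%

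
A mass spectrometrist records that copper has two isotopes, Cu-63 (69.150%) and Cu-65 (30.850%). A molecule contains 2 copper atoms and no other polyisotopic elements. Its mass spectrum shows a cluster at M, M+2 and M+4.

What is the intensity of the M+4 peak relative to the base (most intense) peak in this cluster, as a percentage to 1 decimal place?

Binomial terms of (0.69150 + 0.30850)^2: M 0.4782, M+2 0.4267, M+4 0.0952 → M is the base peak.
P(M) = C(2,0) × 0.69150^2 × 0.30850^0 = 1 × 0.47817225 × 1.0000 = 0.478172 (base)
P(M+4) = C(2,2) × 0.69150^0 × 0.30850^2 = 1 × 1.0000 × 0.09517225 = 0.095172
Relative intensity = 0.095172 / 0.478172 × 100 = 19.9

19.9%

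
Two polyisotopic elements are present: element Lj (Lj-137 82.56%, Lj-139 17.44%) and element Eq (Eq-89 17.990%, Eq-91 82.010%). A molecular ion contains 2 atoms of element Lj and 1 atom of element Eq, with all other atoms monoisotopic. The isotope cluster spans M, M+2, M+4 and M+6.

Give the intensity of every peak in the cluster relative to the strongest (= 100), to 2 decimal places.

20.08 : 100.00 : 39.56 : 4.08

Element Lj pattern (n=2): 0.68161536 : 0.28796928 : 0.03041536
Element Eq pattern (n=1): 0.1799 : 0.8201
Convolve the two distributions (both contribute in 2-u steps):
  M: 0.68161536×0.1799 = 0.122623
  M+2: 0.68161536×0.8201 + 0.28796928×0.1799 = 0.610798
  M+4: 0.28796928×0.8201 + 0.03041536×0.1799 = 0.241635
  M+6: 0.03041536×0.8201 = 0.024944
Scale to base peak (0.610798) = 100: 20.08 : 100.00 : 39.56 : 4.08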